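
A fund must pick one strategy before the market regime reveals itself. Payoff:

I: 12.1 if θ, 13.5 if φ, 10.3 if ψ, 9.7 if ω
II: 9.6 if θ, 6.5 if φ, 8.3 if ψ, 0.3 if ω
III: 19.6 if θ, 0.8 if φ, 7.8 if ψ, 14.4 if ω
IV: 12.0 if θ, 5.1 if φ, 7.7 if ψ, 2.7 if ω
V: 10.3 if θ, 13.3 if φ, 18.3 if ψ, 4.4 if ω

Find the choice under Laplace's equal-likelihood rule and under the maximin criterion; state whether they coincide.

Row averages: I=11.4, II=6.175, III=10.65, IV=6.875, V=11.575
Highest average = 11.575 → V.
Row minima: I=9.7, II=0.3, III=0.8, IV=2.7, V=4.4
Best worst-case = 9.7 → I.

laplace → V; maximin → I (disagree)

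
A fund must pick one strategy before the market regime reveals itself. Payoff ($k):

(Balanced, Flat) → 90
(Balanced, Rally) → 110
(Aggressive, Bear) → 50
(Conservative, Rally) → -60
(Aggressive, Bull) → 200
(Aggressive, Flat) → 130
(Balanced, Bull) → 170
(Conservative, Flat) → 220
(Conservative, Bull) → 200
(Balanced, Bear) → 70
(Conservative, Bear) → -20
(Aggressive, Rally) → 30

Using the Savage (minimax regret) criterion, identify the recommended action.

Aggressive

Column bests: Bear=70, Flat=220, Bull=200, Rally=110.
Conservative regrets: 90, 0, 0, 170 → max 170
Balanced regrets: 0, 130, 30, 0 → max 130
Aggressive regrets: 20, 90, 0, 80 → max 90
Smallest max regret = 90 → Aggressive.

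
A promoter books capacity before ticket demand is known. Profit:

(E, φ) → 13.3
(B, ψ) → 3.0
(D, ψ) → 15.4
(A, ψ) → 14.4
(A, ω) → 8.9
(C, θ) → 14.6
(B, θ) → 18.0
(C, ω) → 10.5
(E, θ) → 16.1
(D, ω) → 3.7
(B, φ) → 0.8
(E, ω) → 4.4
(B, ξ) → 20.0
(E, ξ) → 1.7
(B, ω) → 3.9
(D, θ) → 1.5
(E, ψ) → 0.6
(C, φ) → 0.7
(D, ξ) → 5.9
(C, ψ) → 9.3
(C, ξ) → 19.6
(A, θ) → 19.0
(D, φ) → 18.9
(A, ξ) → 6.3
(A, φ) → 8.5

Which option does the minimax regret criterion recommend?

A

Column bests: θ=19.0, φ=18.9, ψ=15.4, ω=10.5, ξ=20.0.
A regrets: 0.0, 10.4, 1.0, 1.6, 13.7 → max 13.7
B regrets: 1.0, 18.1, 12.4, 6.6, 0.0 → max 18.1
C regrets: 4.4, 18.2, 6.1, 0.0, 0.4 → max 18.2
D regrets: 17.5, 0.0, 0.0, 6.8, 14.1 → max 17.5
E regrets: 2.9, 5.6, 14.8, 6.1, 18.3 → max 18.3
Smallest max regret = 13.7 → A.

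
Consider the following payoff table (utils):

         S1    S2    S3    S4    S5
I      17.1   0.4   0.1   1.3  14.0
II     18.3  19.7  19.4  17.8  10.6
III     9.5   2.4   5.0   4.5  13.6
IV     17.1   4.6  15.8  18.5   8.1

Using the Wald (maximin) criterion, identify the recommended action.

II

Row minima: I=0.1, II=10.6, III=2.4, IV=4.6
Best worst-case = 10.6 → II.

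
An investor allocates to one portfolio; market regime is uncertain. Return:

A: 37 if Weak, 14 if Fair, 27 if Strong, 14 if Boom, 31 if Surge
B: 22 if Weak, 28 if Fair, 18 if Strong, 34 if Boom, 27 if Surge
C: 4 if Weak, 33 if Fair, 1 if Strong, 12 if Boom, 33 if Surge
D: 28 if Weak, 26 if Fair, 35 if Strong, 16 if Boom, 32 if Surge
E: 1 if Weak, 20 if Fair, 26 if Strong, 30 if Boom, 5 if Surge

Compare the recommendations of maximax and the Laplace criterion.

maximax → A; laplace → D (disagree)

Row maxima: A=37, B=34, C=33, D=35, E=30
Best best-case = 37 → A.
Row averages: A=24.6, B=25.8, C=16.6, D=27.4, E=16.4
Highest average = 27.4 → D.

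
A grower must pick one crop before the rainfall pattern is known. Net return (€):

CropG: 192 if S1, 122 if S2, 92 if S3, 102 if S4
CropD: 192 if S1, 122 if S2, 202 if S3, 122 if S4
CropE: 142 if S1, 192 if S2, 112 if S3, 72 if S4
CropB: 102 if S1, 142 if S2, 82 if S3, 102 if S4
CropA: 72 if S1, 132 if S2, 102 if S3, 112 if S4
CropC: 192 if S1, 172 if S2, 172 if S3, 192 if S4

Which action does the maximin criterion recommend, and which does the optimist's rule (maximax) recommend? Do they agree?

Row minima: CropG=92, CropD=122, CropE=72, CropB=82, CropA=72, CropC=172
Best worst-case = 172 → CropC.
Row maxima: CropG=192, CropD=202, CropE=192, CropB=142, CropA=132, CropC=192
Best best-case = 202 → CropD.

maximin → CropC; maximax → CropD (disagree)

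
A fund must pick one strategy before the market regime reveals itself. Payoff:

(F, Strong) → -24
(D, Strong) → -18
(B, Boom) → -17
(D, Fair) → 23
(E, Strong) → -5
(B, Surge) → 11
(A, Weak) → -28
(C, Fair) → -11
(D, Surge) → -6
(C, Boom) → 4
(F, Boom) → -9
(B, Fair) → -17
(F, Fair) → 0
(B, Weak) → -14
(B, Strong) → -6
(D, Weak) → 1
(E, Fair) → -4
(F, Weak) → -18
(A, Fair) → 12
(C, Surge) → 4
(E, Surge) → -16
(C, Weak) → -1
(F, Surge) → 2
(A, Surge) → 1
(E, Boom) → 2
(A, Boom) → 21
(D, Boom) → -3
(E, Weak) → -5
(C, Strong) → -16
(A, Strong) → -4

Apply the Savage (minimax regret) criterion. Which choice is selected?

D

Column bests: Weak=1, Fair=23, Strong=-4, Boom=21, Surge=11.
A regrets: 29, 11, 0, 0, 10 → max 29
B regrets: 15, 40, 2, 38, 0 → max 40
C regrets: 2, 34, 12, 17, 7 → max 34
D regrets: 0, 0, 14, 24, 17 → max 24
E regrets: 6, 27, 1, 19, 27 → max 27
F regrets: 19, 23, 20, 30, 9 → max 30
Smallest max regret = 24 → D.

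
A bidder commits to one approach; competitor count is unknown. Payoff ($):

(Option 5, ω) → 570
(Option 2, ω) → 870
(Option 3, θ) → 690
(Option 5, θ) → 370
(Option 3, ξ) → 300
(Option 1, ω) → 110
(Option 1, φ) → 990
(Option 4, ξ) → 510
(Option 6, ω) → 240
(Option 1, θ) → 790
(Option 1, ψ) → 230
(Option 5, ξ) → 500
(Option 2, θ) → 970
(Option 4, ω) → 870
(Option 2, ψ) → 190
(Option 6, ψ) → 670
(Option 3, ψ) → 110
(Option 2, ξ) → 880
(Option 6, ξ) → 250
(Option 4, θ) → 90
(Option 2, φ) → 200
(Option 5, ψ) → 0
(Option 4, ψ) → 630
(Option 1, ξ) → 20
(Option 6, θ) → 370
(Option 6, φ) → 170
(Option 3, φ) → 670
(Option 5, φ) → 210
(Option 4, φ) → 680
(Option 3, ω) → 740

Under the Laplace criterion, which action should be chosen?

Option 2

Row averages: Option 1=428, Option 2=622, Option 3=502, Option 4=556, Option 5=330, Option 6=340
Highest average = 622 → Option 2.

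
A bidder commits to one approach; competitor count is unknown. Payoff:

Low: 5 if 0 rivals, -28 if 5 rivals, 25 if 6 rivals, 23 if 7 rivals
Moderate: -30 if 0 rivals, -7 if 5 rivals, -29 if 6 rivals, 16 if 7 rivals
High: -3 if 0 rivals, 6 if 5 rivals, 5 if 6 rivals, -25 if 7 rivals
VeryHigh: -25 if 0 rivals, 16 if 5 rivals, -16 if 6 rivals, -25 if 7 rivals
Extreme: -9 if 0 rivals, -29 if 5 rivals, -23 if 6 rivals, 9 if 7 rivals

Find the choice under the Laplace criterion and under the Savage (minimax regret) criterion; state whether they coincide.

Row averages: Low=6.25, Moderate=-12.5, High=-4.25, VeryHigh=-12.5, Extreme=-13
Highest average = 6.25 → Low.
Column bests: 0 rivals=5, 5 rivals=16, 6 rivals=25, 7 rivals=23.
Low regrets: 0, 44, 0, 0 → max 44
Moderate regrets: 35, 23, 54, 7 → max 54
High regrets: 8, 10, 20, 48 → max 48
VeryHigh regrets: 30, 0, 41, 48 → max 48
Extreme regrets: 14, 45, 48, 14 → max 48
Smallest max regret = 44 → Low.

laplace → Low; minimax regret → Low (agree)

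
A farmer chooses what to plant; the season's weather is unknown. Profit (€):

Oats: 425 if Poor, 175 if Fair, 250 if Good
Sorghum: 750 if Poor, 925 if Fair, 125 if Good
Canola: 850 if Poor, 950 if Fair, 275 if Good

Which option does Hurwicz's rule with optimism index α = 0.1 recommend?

Canola

Oats: 0.1·425 + 0.9·175 = 200
Sorghum: 0.1·925 + 0.9·125 = 205
Canola: 0.1·950 + 0.9·275 = 342.5
Highest Hurwicz score = 342.5 → Canola.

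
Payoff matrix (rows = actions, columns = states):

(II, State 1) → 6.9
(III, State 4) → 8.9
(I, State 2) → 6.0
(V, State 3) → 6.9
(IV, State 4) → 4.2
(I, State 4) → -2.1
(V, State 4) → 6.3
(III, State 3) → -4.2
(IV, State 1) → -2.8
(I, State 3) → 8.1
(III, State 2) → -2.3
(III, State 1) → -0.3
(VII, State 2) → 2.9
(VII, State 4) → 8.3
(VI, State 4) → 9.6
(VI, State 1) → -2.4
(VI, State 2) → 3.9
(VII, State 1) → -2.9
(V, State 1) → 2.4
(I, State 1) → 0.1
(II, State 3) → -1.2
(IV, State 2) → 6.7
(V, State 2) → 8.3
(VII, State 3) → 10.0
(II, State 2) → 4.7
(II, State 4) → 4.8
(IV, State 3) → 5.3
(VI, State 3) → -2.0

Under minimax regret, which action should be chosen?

V

Column bests: State 1=6.9, State 2=8.3, State 3=10.0, State 4=9.6.
I regrets: 6.8, 2.3, 1.9, 11.7 → max 11.7
II regrets: 0.0, 3.6, 11.2, 4.8 → max 11.2
III regrets: 7.2, 10.6, 14.2, 0.7 → max 14.2
IV regrets: 9.7, 1.6, 4.7, 5.4 → max 9.7
V regrets: 4.5, 0.0, 3.1, 3.3 → max 4.5
VI regrets: 9.3, 4.4, 12.0, 0.0 → max 12.0
VII regrets: 9.8, 5.4, 0.0, 1.3 → max 9.8
Smallest max regret = 4.5 → V.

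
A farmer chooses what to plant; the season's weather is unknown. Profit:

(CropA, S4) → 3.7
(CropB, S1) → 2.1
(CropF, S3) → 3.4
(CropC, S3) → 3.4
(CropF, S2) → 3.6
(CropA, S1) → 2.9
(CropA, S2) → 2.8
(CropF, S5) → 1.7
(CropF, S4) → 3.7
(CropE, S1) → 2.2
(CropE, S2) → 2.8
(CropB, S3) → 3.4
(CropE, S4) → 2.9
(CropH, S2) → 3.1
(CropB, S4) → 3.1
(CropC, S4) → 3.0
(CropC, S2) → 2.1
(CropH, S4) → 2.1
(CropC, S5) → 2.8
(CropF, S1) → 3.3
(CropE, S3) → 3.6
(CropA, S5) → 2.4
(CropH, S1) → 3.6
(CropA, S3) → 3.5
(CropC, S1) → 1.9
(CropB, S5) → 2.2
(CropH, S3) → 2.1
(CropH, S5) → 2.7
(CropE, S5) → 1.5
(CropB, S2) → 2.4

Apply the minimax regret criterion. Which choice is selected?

Column bests: S1=3.6, S2=3.6, S3=3.6, S4=3.7, S5=2.8.
CropE regrets: 1.4, 0.8, 0.0, 0.8, 1.3 → max 1.4
CropC regrets: 1.7, 1.5, 0.2, 0.7, 0.0 → max 1.7
CropH regrets: 0.0, 0.5, 1.5, 1.6, 0.1 → max 1.6
CropF regrets: 0.3, 0.0, 0.2, 0.0, 1.1 → max 1.1
CropB regrets: 1.5, 1.2, 0.2, 0.6, 0.6 → max 1.5
CropA regrets: 0.7, 0.8, 0.1, 0.0, 0.4 → max 0.8
Smallest max regret = 0.8 → CropA.

CropA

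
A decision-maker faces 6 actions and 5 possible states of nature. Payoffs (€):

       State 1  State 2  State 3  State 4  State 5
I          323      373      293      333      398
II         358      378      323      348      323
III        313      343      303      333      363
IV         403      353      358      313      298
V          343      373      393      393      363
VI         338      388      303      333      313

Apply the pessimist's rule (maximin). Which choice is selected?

Row minima: I=293, II=323, III=303, IV=298, V=343, VI=303
Best worst-case = 343 → V.

V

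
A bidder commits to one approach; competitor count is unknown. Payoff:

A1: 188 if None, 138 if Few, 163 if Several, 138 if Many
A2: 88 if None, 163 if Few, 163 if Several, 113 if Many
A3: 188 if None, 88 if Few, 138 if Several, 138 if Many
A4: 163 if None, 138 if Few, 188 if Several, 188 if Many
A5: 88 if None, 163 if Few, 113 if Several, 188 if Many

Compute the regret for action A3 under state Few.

75

Best payoff under Few is 163.
Regret = 163 − 88 = 75.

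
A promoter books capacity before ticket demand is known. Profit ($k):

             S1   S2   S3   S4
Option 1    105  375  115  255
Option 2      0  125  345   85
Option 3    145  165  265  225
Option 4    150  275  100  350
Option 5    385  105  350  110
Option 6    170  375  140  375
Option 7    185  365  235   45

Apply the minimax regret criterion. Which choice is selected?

Option 6

Column bests: S1=385, S2=375, S3=350, S4=375.
Option 1 regrets: 280, 0, 235, 120 → max 280
Option 2 regrets: 385, 250, 5, 290 → max 385
Option 3 regrets: 240, 210, 85, 150 → max 240
Option 4 regrets: 235, 100, 250, 25 → max 250
Option 5 regrets: 0, 270, 0, 265 → max 270
Option 6 regrets: 215, 0, 210, 0 → max 215
Option 7 regrets: 200, 10, 115, 330 → max 330
Smallest max regret = 215 → Option 6.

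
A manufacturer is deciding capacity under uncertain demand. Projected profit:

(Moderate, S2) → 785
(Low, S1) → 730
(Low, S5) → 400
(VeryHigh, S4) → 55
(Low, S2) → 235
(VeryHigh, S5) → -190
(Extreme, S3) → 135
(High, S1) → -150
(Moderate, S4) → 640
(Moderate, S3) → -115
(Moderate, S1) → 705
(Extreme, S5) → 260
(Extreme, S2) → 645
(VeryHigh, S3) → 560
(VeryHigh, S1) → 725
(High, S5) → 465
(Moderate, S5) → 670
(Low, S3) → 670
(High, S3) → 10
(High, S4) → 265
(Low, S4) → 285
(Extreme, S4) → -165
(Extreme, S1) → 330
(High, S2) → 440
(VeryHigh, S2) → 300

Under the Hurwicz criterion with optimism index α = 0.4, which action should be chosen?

Low

Low: 0.4·730 + 0.6·235 = 433
Moderate: 0.4·785 + 0.6·(-115) = 245
High: 0.4·465 + 0.6·(-150) = 96
VeryHigh: 0.4·725 + 0.6·(-190) = 176
Extreme: 0.4·645 + 0.6·(-165) = 159
Highest Hurwicz score = 433 → Low.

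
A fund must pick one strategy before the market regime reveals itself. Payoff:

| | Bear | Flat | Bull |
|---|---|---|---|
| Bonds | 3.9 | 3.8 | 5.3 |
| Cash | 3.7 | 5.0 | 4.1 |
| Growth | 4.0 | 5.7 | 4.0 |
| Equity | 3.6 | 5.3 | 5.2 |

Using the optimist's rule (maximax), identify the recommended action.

Growth

Row maxima: Bonds=5.3, Cash=5.0, Growth=5.7, Equity=5.3
Best best-case = 5.7 → Growth.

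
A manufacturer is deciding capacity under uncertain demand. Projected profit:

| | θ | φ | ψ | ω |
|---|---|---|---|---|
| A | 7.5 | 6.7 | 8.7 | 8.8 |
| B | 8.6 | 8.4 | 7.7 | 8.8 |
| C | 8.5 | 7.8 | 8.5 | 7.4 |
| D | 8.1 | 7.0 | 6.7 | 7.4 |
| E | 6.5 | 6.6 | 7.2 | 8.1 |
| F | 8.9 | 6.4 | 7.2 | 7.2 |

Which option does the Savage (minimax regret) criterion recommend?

Column bests: θ=8.9, φ=8.4, ψ=8.7, ω=8.8.
A regrets: 1.4, 1.7, 0.0, 0.0 → max 1.7
B regrets: 0.3, 0.0, 1.0, 0.0 → max 1.0
C regrets: 0.4, 0.6, 0.2, 1.4 → max 1.4
D regrets: 0.8, 1.4, 2.0, 1.4 → max 2.0
E regrets: 2.4, 1.8, 1.5, 0.7 → max 2.4
F regrets: 0.0, 2.0, 1.5, 1.6 → max 2.0
Smallest max regret = 1.0 → B.

B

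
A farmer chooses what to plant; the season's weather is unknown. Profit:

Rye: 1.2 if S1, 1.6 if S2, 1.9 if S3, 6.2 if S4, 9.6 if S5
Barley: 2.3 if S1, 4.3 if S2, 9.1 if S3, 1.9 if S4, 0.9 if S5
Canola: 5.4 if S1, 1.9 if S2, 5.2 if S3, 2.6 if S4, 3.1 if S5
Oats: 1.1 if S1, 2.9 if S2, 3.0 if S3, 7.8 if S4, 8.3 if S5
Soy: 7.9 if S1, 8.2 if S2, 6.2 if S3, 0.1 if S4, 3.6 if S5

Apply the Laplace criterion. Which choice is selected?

Row averages: Rye=4.1, Barley=3.7, Canola=3.64, Oats=4.62, Soy=5.2
Highest average = 5.2 → Soy.

Soy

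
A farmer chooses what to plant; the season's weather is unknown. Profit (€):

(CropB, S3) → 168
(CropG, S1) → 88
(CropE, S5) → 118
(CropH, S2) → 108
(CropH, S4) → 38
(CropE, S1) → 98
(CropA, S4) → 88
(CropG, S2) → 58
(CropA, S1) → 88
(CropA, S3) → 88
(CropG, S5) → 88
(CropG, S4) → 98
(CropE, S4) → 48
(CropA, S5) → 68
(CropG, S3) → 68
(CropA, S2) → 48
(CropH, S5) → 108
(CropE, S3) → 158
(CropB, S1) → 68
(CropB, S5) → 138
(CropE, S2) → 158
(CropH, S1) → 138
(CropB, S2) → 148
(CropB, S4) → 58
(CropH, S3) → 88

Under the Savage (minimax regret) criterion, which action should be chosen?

Column bests: S1=138, S2=158, S3=168, S4=98, S5=138.
CropE regrets: 40, 0, 10, 50, 20 → max 50
CropG regrets: 50, 100, 100, 0, 50 → max 100
CropB regrets: 70, 10, 0, 40, 0 → max 70
CropA regrets: 50, 110, 80, 10, 70 → max 110
CropH regrets: 0, 50, 80, 60, 30 → max 80
Smallest max regret = 50 → CropE.

CropE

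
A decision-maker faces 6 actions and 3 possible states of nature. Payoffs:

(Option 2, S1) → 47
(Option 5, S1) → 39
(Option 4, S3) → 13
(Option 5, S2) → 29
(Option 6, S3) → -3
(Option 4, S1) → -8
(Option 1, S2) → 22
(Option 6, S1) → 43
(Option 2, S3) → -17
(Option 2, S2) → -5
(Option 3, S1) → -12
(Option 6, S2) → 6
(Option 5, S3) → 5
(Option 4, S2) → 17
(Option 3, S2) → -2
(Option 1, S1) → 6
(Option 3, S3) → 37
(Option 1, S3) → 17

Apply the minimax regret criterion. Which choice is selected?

Option 5

Column bests: S1=47, S2=29, S3=37.
Option 1 regrets: 41, 7, 20 → max 41
Option 2 regrets: 0, 34, 54 → max 54
Option 3 regrets: 59, 31, 0 → max 59
Option 4 regrets: 55, 12, 24 → max 55
Option 5 regrets: 8, 0, 32 → max 32
Option 6 regrets: 4, 23, 40 → max 40
Smallest max regret = 32 → Option 5.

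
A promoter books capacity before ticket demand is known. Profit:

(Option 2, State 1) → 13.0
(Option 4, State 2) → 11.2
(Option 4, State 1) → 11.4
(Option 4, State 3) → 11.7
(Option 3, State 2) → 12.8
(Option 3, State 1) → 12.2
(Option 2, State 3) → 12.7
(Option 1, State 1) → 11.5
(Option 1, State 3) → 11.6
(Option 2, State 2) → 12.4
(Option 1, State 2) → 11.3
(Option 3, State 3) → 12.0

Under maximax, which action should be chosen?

Option 2

Row maxima: Option 1=11.6, Option 2=13.0, Option 3=12.8, Option 4=11.7
Best best-case = 13.0 → Option 2.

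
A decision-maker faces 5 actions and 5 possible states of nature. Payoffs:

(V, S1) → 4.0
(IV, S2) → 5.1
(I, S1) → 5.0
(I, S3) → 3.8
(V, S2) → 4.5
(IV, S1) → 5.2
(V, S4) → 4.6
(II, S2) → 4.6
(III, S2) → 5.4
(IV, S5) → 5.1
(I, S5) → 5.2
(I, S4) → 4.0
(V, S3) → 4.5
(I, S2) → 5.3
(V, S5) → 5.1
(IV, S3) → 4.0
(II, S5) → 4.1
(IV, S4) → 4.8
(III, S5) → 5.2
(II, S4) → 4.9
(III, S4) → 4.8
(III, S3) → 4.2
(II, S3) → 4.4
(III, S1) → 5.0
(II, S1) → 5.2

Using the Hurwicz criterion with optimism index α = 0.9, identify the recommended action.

III

I: 0.9·5.3 + 0.1·3.8 = 5.15
II: 0.9·5.2 + 0.1·4.1 = 5.09
III: 0.9·5.4 + 0.1·4.2 = 5.28
IV: 0.9·5.2 + 0.1·4.0 = 5.08
V: 0.9·5.1 + 0.1·4.0 = 4.99
Highest Hurwicz score = 5.28 → III.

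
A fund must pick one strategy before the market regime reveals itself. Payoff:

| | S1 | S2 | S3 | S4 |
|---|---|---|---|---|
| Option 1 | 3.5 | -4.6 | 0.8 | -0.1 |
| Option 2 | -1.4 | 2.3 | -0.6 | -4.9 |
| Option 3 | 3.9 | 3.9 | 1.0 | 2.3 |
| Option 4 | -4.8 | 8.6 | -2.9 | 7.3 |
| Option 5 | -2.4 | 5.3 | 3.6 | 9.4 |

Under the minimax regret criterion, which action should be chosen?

Column bests: S1=3.9, S2=8.6, S3=3.6, S4=9.4.
Option 1 regrets: 0.4, 13.2, 2.8, 9.5 → max 13.2
Option 2 regrets: 5.3, 6.3, 4.2, 14.3 → max 14.3
Option 3 regrets: 0.0, 4.7, 2.6, 7.1 → max 7.1
Option 4 regrets: 8.7, 0.0, 6.5, 2.1 → max 8.7
Option 5 regrets: 6.3, 3.3, 0.0, 0.0 → max 6.3
Smallest max regret = 6.3 → Option 5.

Option 5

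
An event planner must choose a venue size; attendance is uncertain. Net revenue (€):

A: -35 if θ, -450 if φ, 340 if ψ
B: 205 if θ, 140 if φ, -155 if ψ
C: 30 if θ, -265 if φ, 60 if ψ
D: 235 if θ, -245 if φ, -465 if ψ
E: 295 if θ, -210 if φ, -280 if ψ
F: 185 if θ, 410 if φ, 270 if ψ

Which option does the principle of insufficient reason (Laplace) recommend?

F

Row averages: A=-145/3, B=190/3, C=-175/3, D=-475/3, E=-65, F=865/3
Highest average = 865/3 → F.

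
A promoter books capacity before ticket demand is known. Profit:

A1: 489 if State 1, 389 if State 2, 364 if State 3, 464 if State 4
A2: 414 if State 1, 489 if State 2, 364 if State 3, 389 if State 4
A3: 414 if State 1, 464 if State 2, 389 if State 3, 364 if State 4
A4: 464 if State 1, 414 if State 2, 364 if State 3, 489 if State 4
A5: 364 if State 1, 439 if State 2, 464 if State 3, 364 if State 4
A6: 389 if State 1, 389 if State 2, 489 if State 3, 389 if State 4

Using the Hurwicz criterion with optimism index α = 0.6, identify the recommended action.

A1: 0.6·489 + 0.4·364 = 439
A2: 0.6·489 + 0.4·364 = 439
A3: 0.6·464 + 0.4·364 = 424
A4: 0.6·489 + 0.4·364 = 439
A5: 0.6·464 + 0.4·364 = 424
A6: 0.6·489 + 0.4·389 = 449
Highest Hurwicz score = 449 → A6.

A6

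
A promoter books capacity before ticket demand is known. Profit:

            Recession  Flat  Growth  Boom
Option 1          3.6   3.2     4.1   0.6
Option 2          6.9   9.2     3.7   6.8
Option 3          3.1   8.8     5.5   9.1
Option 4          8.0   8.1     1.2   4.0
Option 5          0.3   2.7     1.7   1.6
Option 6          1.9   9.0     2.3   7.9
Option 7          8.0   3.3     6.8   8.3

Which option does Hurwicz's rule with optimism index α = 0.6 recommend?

Option 1: 0.6·4.1 + 0.4·0.6 = 2.7
Option 2: 0.6·9.2 + 0.4·3.7 = 7
Option 3: 0.6·9.1 + 0.4·3.1 = 6.7
Option 4: 0.6·8.1 + 0.4·1.2 = 5.34
Option 5: 0.6·2.7 + 0.4·0.3 = 1.74
Option 6: 0.6·9.0 + 0.4·1.9 = 6.16
Option 7: 0.6·8.3 + 0.4·3.3 = 6.3
Highest Hurwicz score = 7 → Option 2.

Option 2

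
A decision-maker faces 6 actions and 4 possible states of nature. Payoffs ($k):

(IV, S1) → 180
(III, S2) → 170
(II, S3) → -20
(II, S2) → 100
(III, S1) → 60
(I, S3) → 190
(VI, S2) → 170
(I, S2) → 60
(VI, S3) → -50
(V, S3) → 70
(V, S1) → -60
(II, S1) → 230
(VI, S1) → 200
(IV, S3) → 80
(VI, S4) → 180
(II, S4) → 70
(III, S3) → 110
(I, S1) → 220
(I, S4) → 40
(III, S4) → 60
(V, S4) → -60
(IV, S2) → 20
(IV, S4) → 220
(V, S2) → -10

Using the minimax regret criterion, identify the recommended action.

IV

Column bests: S1=230, S2=170, S3=190, S4=220.
I regrets: 10, 110, 0, 180 → max 180
II regrets: 0, 70, 210, 150 → max 210
III regrets: 170, 0, 80, 160 → max 170
IV regrets: 50, 150, 110, 0 → max 150
V regrets: 290, 180, 120, 280 → max 290
VI regrets: 30, 0, 240, 40 → max 240
Smallest max regret = 150 → IV.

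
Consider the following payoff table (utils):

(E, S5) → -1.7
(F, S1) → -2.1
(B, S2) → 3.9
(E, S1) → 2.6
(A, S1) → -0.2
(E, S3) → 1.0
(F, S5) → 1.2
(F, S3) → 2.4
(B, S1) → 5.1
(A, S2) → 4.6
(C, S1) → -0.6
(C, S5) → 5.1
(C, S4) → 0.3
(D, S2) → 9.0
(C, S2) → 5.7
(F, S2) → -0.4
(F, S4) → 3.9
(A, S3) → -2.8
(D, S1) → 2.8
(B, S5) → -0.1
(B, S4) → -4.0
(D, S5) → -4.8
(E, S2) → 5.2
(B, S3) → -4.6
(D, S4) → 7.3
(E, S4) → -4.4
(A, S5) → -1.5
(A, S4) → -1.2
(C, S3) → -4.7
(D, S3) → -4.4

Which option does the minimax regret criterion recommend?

Column bests: S1=5.1, S2=9.0, S3=2.4, S4=7.3, S5=5.1.
A regrets: 5.3, 4.4, 5.2, 8.5, 6.6 → max 8.5
B regrets: 0.0, 5.1, 7.0, 11.3, 5.2 → max 11.3
C regrets: 5.7, 3.3, 7.1, 7.0, 0.0 → max 7.1
D regrets: 2.3, 0.0, 6.8, 0.0, 9.9 → max 9.9
E regrets: 2.5, 3.8, 1.4, 11.7, 6.8 → max 11.7
F regrets: 7.2, 9.4, 0.0, 3.4, 3.9 → max 9.4
Smallest max regret = 7.1 → C.

C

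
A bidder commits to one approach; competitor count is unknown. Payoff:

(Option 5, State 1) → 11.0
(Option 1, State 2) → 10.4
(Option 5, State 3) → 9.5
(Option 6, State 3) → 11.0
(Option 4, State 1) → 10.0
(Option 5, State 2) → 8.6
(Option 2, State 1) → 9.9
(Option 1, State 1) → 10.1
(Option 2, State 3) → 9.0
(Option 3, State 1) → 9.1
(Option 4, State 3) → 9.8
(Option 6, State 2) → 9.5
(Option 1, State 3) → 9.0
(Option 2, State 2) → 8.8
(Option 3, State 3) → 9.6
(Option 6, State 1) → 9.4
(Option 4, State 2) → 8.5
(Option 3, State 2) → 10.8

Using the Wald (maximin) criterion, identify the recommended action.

Row minima: Option 1=9.0, Option 2=8.8, Option 3=9.1, Option 4=8.5, Option 5=8.6, Option 6=9.4
Best worst-case = 9.4 → Option 6.

Option 6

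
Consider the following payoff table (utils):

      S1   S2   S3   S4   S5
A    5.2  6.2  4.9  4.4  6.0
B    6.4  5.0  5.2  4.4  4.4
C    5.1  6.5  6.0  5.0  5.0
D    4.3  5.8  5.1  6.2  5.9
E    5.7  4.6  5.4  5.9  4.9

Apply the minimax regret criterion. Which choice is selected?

C

Column bests: S1=6.4, S2=6.5, S3=6.0, S4=6.2, S5=6.0.
A regrets: 1.2, 0.3, 1.1, 1.8, 0.0 → max 1.8
B regrets: 0.0, 1.5, 0.8, 1.8, 1.6 → max 1.8
C regrets: 1.3, 0.0, 0.0, 1.2, 1.0 → max 1.3
D regrets: 2.1, 0.7, 0.9, 0.0, 0.1 → max 2.1
E regrets: 0.7, 1.9, 0.6, 0.3, 1.1 → max 1.9
Smallest max regret = 1.3 → C.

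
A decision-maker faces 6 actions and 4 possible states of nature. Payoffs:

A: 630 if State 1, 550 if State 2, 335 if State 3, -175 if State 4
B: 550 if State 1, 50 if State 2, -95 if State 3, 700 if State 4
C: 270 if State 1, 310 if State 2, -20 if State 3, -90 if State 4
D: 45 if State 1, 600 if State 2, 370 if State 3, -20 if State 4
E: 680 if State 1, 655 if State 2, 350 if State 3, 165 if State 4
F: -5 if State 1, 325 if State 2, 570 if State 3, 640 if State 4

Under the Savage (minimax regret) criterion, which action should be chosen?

E

Column bests: State 1=680, State 2=655, State 3=570, State 4=700.
A regrets: 50, 105, 235, 875 → max 875
B regrets: 130, 605, 665, 0 → max 665
C regrets: 410, 345, 590, 790 → max 790
D regrets: 635, 55, 200, 720 → max 720
E regrets: 0, 0, 220, 535 → max 535
F regrets: 685, 330, 0, 60 → max 685
Smallest max regret = 535 → E.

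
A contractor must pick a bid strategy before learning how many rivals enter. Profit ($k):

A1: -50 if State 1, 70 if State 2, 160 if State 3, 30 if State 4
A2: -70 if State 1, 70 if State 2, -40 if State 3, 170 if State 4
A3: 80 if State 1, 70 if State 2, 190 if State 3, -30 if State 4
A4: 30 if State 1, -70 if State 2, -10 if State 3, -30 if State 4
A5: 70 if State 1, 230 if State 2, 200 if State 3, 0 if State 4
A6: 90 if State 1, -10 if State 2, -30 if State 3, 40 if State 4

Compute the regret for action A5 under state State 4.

170

Best payoff under State 4 is 170.
Regret = 170 − 0 = 170.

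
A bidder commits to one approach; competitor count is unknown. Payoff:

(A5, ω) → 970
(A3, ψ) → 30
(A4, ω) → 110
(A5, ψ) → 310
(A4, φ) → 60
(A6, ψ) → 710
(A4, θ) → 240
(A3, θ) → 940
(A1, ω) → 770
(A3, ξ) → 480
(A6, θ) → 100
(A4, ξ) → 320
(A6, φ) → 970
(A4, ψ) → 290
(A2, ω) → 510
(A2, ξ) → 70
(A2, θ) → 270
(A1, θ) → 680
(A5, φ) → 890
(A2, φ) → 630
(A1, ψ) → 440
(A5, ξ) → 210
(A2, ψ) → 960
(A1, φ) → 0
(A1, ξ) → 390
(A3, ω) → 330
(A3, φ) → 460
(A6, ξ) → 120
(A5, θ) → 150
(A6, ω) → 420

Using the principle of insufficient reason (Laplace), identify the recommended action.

Row averages: A1=456, A2=488, A3=448, A4=204, A5=506, A6=464
Highest average = 506 → A5.

A5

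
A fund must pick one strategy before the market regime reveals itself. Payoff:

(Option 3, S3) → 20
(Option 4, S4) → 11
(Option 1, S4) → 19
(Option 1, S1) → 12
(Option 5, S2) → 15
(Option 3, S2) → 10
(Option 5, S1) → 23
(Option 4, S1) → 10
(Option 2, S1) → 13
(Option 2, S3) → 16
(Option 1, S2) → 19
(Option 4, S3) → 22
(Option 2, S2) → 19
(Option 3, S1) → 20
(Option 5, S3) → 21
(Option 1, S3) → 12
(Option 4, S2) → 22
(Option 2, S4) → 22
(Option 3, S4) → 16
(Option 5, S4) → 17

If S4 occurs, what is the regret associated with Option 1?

3

Best payoff under S4 is 22.
Regret = 22 − 19 = 3.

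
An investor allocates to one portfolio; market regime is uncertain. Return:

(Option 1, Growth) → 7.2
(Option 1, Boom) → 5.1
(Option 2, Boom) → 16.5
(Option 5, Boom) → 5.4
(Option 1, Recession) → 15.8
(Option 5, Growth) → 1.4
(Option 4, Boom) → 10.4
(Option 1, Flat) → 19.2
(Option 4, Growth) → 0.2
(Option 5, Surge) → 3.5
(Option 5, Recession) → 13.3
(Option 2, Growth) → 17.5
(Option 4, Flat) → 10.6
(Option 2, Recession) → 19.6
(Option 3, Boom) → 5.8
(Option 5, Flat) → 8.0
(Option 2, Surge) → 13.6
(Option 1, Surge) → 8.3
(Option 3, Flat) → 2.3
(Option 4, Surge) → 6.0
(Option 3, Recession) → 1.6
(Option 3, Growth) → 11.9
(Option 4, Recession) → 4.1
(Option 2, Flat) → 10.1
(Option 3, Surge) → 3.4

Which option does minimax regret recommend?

Option 2

Column bests: Recession=19.6, Flat=19.2, Growth=17.5, Boom=16.5, Surge=13.6.
Option 1 regrets: 3.8, 0.0, 10.3, 11.4, 5.3 → max 11.4
Option 2 regrets: 0.0, 9.1, 0.0, 0.0, 0.0 → max 9.1
Option 3 regrets: 18.0, 16.9, 5.6, 10.7, 10.2 → max 18.0
Option 4 regrets: 15.5, 8.6, 17.3, 6.1, 7.6 → max 17.3
Option 5 regrets: 6.3, 11.2, 16.1, 11.1, 10.1 → max 16.1
Smallest max regret = 9.1 → Option 2.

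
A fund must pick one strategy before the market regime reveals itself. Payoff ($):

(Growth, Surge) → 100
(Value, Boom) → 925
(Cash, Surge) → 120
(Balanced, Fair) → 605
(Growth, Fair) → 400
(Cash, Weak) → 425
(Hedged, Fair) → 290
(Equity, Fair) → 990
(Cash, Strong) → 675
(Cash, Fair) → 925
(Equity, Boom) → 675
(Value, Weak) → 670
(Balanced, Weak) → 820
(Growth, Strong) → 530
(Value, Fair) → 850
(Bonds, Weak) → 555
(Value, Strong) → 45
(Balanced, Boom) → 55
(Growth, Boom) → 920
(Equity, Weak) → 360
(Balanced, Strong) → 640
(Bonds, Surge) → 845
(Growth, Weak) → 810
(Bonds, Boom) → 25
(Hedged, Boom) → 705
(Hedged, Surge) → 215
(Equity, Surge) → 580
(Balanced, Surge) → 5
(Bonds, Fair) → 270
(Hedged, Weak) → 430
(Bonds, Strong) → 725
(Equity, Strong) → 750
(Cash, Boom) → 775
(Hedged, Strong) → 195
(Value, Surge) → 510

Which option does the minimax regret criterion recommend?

Equity

Column bests: Weak=820, Fair=990, Strong=750, Boom=925, Surge=845.
Growth regrets: 10, 590, 220, 5, 745 → max 745
Hedged regrets: 390, 700, 555, 220, 630 → max 700
Equity regrets: 460, 0, 0, 250, 265 → max 460
Bonds regrets: 265, 720, 25, 900, 0 → max 900
Balanced regrets: 0, 385, 110, 870, 840 → max 870
Value regrets: 150, 140, 705, 0, 335 → max 705
Cash regrets: 395, 65, 75, 150, 725 → max 725
Smallest max regret = 460 → Equity.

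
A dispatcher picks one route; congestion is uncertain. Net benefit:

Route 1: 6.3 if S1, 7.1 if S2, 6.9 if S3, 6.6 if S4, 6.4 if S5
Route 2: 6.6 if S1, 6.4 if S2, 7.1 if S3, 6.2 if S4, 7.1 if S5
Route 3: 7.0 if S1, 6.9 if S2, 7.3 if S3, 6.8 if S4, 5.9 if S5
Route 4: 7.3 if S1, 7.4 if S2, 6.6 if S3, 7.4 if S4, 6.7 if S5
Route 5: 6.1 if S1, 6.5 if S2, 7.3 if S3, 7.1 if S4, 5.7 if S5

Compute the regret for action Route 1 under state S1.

1.0

Best payoff under S1 is 7.3.
Regret = 7.3 − 6.3 = 1.0.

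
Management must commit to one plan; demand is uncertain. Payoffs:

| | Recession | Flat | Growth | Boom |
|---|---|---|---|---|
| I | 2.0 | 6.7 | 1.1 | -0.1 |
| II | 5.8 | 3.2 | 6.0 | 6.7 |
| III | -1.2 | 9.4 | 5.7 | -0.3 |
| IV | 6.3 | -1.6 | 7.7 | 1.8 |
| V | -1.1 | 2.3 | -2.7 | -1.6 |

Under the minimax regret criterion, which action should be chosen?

Column bests: Recession=6.3, Flat=9.4, Growth=7.7, Boom=6.7.
I regrets: 4.3, 2.7, 6.6, 6.8 → max 6.8
II regrets: 0.5, 6.2, 1.7, 0.0 → max 6.2
III regrets: 7.5, 0.0, 2.0, 7.0 → max 7.5
IV regrets: 0.0, 11.0, 0.0, 4.9 → max 11.0
V regrets: 7.4, 7.1, 10.4, 8.3 → max 10.4
Smallest max regret = 6.2 → II.

II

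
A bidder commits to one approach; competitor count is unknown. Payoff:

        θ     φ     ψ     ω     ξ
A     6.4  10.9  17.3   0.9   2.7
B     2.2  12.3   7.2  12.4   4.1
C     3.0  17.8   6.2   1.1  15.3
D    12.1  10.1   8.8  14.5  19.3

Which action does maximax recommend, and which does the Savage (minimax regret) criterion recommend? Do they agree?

Row maxima: A=17.3, B=12.4, C=17.8, D=19.3
Best best-case = 19.3 → D.
Column bests: θ=12.1, φ=17.8, ψ=17.3, ω=14.5, ξ=19.3.
A regrets: 5.7, 6.9, 0.0, 13.6, 16.6 → max 16.6
B regrets: 9.9, 5.5, 10.1, 2.1, 15.2 → max 15.2
C regrets: 9.1, 0.0, 11.1, 13.4, 4.0 → max 13.4
D regrets: 0.0, 7.7, 8.5, 0.0, 0.0 → max 8.5
Smallest max regret = 8.5 → D.

maximax → D; minimax regret → D (agree)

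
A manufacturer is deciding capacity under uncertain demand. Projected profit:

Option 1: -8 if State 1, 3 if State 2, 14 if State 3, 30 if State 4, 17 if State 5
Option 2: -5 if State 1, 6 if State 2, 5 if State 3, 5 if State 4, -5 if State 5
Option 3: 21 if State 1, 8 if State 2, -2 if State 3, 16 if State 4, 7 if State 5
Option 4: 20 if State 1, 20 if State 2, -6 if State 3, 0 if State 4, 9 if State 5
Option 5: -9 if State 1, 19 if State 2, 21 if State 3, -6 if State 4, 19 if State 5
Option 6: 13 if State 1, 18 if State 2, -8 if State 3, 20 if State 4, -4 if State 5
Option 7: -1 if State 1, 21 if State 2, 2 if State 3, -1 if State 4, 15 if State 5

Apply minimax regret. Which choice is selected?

Option 3

Column bests: State 1=21, State 2=21, State 3=21, State 4=30, State 5=19.
Option 1 regrets: 29, 18, 7, 0, 2 → max 29
Option 2 regrets: 26, 15, 16, 25, 24 → max 26
Option 3 regrets: 0, 13, 23, 14, 12 → max 23
Option 4 regrets: 1, 1, 27, 30, 10 → max 30
Option 5 regrets: 30, 2, 0, 36, 0 → max 36
Option 6 regrets: 8, 3, 29, 10, 23 → max 29
Option 7 regrets: 22, 0, 19, 31, 4 → max 31
Smallest max regret = 23 → Option 3.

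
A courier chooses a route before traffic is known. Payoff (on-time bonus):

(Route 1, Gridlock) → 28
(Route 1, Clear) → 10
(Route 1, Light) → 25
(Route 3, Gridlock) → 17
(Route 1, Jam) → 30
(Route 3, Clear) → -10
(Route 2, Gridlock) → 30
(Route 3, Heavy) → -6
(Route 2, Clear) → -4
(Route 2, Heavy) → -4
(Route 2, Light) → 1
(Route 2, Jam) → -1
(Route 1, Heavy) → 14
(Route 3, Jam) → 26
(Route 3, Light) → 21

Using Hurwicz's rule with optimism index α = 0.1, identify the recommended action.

Route 1: 0.1·30 + 0.9·10 = 12
Route 2: 0.1·30 + 0.9·(-4) = -0.6
Route 3: 0.1·26 + 0.9·(-10) = -6.4
Highest Hurwicz score = 12 → Route 1.

Route 1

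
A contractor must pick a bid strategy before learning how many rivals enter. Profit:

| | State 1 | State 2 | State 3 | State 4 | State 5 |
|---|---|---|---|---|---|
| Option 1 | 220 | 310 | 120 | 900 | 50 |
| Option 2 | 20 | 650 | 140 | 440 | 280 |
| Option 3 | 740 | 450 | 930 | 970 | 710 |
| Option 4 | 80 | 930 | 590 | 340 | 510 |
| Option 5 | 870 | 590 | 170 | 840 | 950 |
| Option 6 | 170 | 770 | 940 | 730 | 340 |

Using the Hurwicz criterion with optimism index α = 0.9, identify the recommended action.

Option 1: 0.9·900 + 0.1·50 = 815
Option 2: 0.9·650 + 0.1·20 = 587
Option 3: 0.9·970 + 0.1·450 = 918
Option 4: 0.9·930 + 0.1·80 = 845
Option 5: 0.9·950 + 0.1·170 = 872
Option 6: 0.9·940 + 0.1·170 = 863
Highest Hurwicz score = 918 → Option 3.

Option 3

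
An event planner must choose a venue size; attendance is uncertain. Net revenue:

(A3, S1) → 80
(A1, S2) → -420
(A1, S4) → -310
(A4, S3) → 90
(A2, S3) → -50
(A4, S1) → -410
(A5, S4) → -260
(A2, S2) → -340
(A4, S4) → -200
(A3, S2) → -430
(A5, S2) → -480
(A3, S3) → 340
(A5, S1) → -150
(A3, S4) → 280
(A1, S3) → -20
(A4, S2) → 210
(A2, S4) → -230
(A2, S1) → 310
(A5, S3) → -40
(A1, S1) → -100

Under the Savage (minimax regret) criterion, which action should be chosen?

A2

Column bests: S1=310, S2=210, S3=340, S4=280.
A1 regrets: 410, 630, 360, 590 → max 630
A2 regrets: 0, 550, 390, 510 → max 550
A3 regrets: 230, 640, 0, 0 → max 640
A4 regrets: 720, 0, 250, 480 → max 720
A5 regrets: 460, 690, 380, 540 → max 690
Smallest max regret = 550 → A2.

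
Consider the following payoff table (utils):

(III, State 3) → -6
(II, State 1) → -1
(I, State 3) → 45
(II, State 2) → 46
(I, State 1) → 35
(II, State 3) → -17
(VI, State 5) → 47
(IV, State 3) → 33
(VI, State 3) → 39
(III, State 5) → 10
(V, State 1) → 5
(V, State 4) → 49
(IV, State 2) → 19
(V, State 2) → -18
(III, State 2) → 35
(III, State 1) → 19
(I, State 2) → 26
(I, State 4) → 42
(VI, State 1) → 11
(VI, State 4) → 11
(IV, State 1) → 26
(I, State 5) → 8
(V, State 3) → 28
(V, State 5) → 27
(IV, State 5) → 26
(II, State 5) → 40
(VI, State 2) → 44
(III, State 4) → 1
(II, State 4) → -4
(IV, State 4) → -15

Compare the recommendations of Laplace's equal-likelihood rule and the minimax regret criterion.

laplace → I; minimax regret → VI (disagree)

Row averages: I=31.2, II=12.8, III=11.8, IV=17.8, V=18.2, VI=30.4
Highest average = 31.2 → I.
Column bests: State 1=35, State 2=46, State 3=45, State 4=49, State 5=47.
I regrets: 0, 20, 0, 7, 39 → max 39
II regrets: 36, 0, 62, 53, 7 → max 62
III regrets: 16, 11, 51, 48, 37 → max 51
IV regrets: 9, 27, 12, 64, 21 → max 64
V regrets: 30, 64, 17, 0, 20 → max 64
VI regrets: 24, 2, 6, 38, 0 → max 38
Smallest max regret = 38 → VI.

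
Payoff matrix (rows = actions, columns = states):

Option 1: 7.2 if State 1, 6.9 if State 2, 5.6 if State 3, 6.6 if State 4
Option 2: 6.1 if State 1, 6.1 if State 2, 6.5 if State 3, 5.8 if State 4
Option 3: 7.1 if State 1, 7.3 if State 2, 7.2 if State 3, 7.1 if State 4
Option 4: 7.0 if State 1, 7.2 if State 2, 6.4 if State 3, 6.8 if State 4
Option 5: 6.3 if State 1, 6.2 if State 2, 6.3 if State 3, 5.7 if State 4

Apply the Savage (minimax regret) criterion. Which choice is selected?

Option 3

Column bests: State 1=7.2, State 2=7.3, State 3=7.2, State 4=7.1.
Option 1 regrets: 0.0, 0.4, 1.6, 0.5 → max 1.6
Option 2 regrets: 1.1, 1.2, 0.7, 1.3 → max 1.3
Option 3 regrets: 0.1, 0.0, 0.0, 0.0 → max 0.1
Option 4 regrets: 0.2, 0.1, 0.8, 0.3 → max 0.8
Option 5 regrets: 0.9, 1.1, 0.9, 1.4 → max 1.4
Smallest max regret = 0.1 → Option 3.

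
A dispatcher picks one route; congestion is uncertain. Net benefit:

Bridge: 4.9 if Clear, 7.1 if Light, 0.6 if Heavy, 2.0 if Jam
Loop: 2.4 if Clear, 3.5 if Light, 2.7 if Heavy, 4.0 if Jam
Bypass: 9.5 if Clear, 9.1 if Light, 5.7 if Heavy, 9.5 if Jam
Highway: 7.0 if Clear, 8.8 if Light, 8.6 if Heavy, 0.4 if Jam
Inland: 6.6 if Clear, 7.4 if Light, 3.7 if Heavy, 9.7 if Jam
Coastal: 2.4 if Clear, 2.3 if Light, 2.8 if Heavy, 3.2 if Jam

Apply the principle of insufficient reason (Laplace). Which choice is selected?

Row averages: Bridge=3.65, Loop=3.15, Bypass=8.45, Highway=6.2, Inland=6.85, Coastal=2.675
Highest average = 8.45 → Bypass.

Bypass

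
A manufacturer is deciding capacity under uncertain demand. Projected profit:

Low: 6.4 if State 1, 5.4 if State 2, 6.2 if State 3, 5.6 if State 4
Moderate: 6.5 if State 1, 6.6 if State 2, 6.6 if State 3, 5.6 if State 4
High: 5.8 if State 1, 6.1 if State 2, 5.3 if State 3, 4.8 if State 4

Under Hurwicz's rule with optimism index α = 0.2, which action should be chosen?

Moderate

Low: 0.2·6.4 + 0.8·5.4 = 5.6
Moderate: 0.2·6.6 + 0.8·5.6 = 5.8
High: 0.2·6.1 + 0.8·4.8 = 5.06
Highest Hurwicz score = 5.8 → Moderate.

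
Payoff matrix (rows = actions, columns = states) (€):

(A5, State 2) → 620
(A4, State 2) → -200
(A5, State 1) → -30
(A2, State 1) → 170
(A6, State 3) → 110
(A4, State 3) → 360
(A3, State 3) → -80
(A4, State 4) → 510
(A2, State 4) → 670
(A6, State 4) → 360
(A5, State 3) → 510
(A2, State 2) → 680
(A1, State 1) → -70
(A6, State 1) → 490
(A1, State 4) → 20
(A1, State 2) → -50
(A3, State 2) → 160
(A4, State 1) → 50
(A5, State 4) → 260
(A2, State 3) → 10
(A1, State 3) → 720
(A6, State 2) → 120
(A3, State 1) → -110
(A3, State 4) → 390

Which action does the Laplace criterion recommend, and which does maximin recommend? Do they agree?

Row averages: A1=155, A2=382.5, A3=90, A4=180, A5=340, A6=270
Highest average = 382.5 → A2.
Row minima: A1=-70, A2=10, A3=-110, A4=-200, A5=-30, A6=110
Best worst-case = 110 → A6.

laplace → A2; maximin → A6 (disagree)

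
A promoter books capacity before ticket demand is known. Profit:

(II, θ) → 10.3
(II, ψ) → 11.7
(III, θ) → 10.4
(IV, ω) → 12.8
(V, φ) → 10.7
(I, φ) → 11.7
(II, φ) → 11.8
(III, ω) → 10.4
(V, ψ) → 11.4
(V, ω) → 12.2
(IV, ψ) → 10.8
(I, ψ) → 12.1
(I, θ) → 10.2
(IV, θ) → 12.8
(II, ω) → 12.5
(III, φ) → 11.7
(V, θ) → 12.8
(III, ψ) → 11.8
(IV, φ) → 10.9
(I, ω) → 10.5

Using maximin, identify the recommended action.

Row minima: I=10.2, II=10.3, III=10.4, IV=10.8, V=10.7
Best worst-case = 10.8 → IV.

IV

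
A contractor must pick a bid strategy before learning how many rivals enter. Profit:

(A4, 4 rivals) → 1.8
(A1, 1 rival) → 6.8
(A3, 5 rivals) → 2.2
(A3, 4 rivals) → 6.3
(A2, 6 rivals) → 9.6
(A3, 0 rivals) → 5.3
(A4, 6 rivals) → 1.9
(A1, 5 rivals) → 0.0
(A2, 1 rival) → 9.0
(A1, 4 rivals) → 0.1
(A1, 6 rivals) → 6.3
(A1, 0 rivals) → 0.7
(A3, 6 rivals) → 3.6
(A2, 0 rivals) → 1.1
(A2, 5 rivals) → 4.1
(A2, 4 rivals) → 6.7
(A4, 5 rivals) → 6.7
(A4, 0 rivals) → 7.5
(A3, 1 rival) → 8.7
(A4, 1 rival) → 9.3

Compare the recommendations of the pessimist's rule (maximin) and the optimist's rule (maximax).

maximin → A3; maximax → A2 (disagree)

Row minima: A1=0.0, A2=1.1, A3=2.2, A4=1.8
Best worst-case = 2.2 → A3.
Row maxima: A1=6.8, A2=9.6, A3=8.7, A4=9.3
Best best-case = 9.6 → A2.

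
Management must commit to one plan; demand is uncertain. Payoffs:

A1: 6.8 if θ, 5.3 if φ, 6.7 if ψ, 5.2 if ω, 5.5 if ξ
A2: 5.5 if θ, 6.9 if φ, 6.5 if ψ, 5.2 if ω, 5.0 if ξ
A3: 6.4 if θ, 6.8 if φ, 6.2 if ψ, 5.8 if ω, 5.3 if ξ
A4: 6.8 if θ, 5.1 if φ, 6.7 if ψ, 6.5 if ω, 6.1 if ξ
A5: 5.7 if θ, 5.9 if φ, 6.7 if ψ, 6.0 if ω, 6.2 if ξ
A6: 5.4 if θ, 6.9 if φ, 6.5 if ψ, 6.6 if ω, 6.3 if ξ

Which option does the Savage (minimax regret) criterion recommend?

Column bests: θ=6.8, φ=6.9, ψ=6.7, ω=6.6, ξ=6.3.
A1 regrets: 0.0, 1.6, 0.0, 1.4, 0.8 → max 1.6
A2 regrets: 1.3, 0.0, 0.2, 1.4, 1.3 → max 1.4
A3 regrets: 0.4, 0.1, 0.5, 0.8, 1.0 → max 1.0
A4 regrets: 0.0, 1.8, 0.0, 0.1, 0.2 → max 1.8
A5 regrets: 1.1, 1.0, 0.0, 0.6, 0.1 → max 1.1
A6 regrets: 1.4, 0.0, 0.2, 0.0, 0.0 → max 1.4
Smallest max regret = 1.0 → A3.

A3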